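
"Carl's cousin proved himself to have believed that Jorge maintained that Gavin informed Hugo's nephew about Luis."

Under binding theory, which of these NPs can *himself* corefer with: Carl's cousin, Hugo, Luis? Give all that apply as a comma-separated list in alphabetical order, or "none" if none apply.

*himself* is a reflexive; Principle A requires it to be bound within its binding domain — the matrix clause.
— Carl's cousin: subject of the matrix clause; c-commands the reflexive within its binding domain — allowed (Principle A).
— Hugo: possessor inside the object DP of the clause headed by 'informed'; does not c-command the reflexive — cannot bind it (Principle A).
— Luis: second object of the clause headed by 'informed'; does not c-command the reflexive — cannot bind it (Principle A).

Carl's cousin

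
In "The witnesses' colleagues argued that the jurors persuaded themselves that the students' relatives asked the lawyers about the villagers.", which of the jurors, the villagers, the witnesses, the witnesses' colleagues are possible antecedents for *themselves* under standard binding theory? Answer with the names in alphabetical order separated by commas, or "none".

*themselves* is a reflexive; Principle A requires it to be bound within its binding domain — the clause headed by 'persuaded'.
— the jurors: subject of the clause headed by 'persuaded'; c-commands the reflexive within its binding domain — allowed (Principle A).
— the villagers: second object of the clause headed by 'asked'; does not c-command the reflexive — cannot bind it (Principle A).
— the witnesses: possessor inside the subject DP of the matrix clause; does not c-command the reflexive — cannot bind it (Principle A).
— the witnesses' colleagues: subject of the matrix clause; c-commands the reflexive but lies outside its binding domain — cannot bind it (Principle A).

the jurors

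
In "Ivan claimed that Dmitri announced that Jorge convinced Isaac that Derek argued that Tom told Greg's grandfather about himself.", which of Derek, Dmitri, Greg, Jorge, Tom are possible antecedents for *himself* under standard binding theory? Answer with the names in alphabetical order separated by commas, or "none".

*himself* is a reflexive; Principle A requires it to be bound within its binding domain — the clause headed by 'told'.
— Derek: subject of the clause headed by 'argued'; c-commands the reflexive but lies outside its binding domain — cannot bind it (Principle A).
— Dmitri: subject of the clause headed by 'announced'; c-commands the reflexive but lies outside its binding domain — cannot bind it (Principle A).
— Greg: possessor inside the object DP of the clause headed by 'told'; does not c-command the reflexive — cannot bind it (Principle A).
— Jorge: subject of the clause headed by 'convinced'; c-commands the reflexive but lies outside its binding domain — cannot bind it (Principle A).
— Tom: subject of the clause headed by 'told'; c-commands the reflexive within its binding domain — allowed (Principle A).

Tom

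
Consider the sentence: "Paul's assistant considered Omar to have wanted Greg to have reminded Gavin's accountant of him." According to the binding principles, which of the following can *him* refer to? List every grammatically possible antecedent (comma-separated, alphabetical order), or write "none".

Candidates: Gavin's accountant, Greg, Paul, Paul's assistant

*him* is a pronoun; Principle B requires it to be free in its binding domain — the clause headed by 'reminded'.
— Gavin's accountant: object of the clause headed by 'reminded'; c-commands the pronoun within its binding domain — blocked (Principle B).
— Greg: subject of the clause headed by 'reminded'; c-commands the pronoun within its binding domain — blocked (Principle B).
— Paul: possessor inside the subject DP of the matrix clause; does not c-command the pronoun — Principle B does not apply; allowed.
— Paul's assistant: subject of the matrix clause; c-commands the pronoun but lies outside its binding domain — allowed.

Paul, Paul's assistant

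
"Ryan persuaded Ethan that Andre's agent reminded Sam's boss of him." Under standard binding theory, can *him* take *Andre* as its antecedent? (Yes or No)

Yes

*him* is a pronoun; Principle B requires it to be free in its binding domain — the clause headed by 'reminded'.
— Andre: possessor inside the subject DP of the clause headed by 'reminded'; does not c-command the pronoun — Principle B does not apply; allowed.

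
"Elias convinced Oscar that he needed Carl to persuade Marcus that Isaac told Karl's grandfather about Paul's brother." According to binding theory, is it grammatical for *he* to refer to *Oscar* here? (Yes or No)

Yes

*Oscar* is an R-expression; Principle C requires it to be free (not bound by any c-commanding expression).
— he: subject of the clause headed by 'needed'; the pronoun does not c-command the R-expression — coreference allowed.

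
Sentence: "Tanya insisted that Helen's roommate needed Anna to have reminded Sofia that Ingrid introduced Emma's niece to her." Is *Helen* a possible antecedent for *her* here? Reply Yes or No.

Yes

*her* is a pronoun; Principle B requires it to be free in its binding domain — the clause headed by 'introduced'.
— Helen: possessor inside the subject DP of the clause headed by 'needed'; does not c-command the pronoun — Principle B does not apply; allowed.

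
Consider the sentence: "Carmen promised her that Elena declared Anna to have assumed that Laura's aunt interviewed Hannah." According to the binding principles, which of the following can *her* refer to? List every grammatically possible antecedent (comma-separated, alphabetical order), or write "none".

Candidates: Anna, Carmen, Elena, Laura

*her* is a pronoun; Principle B requires it to be free in its binding domain — the matrix clause.
— Anna: subject of the clause headed by 'assumed'; is c-commanded by the pronoun; coreference would bind this R-expression — blocked (Principle C).
— Carmen: subject of the matrix clause; c-commands the pronoun within its binding domain — blocked (Principle B).
— Elena: subject of the clause headed by 'declared'; is c-commanded by the pronoun; coreference would bind this R-expression — blocked (Principle C).
— Laura: possessor inside the subject DP of the clause headed by 'interviewed'; is c-commanded by the pronoun; coreference would bind this R-expression — blocked (Principle C).

none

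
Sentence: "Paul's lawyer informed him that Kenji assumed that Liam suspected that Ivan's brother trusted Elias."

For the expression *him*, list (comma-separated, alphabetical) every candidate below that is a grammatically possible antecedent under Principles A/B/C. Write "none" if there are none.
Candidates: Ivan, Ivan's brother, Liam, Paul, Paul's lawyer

*him* is a pronoun; Principle B requires it to be free in its binding domain — the matrix clause.
— Ivan: possessor inside the subject DP of the clause headed by 'trusted'; is c-commanded by the pronoun; coreference would bind this R-expression — blocked (Principle C).
— Ivan's brother: subject of the clause headed by 'trusted'; is c-commanded by the pronoun; coreference would bind this R-expression — blocked (Principle C).
— Liam: subject of the clause headed by 'suspected'; is c-commanded by the pronoun; coreference would bind this R-expression — blocked (Principle C).
— Paul: possessor inside the subject DP of the matrix clause; does not c-command the pronoun — Principle B does not apply; allowed.
— Paul's lawyer: subject of the matrix clause; c-commands the pronoun within its binding domain — blocked (Principle B).

Paul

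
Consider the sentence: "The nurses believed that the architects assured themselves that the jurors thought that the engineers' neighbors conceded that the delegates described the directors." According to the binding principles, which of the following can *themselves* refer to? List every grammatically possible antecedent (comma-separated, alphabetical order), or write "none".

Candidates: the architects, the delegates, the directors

*themselves* is a reflexive; Principle A requires it to be bound within its binding domain — the clause headed by 'assured'.
— the architects: subject of the clause headed by 'assured'; c-commands the reflexive within its binding domain — allowed (Principle A).
— the delegates: subject of the clause headed by 'described'; does not c-command the reflexive — cannot bind it (Principle A).
— the directors: object of the clause headed by 'described'; does not c-command the reflexive — cannot bind it (Principle A).

the architects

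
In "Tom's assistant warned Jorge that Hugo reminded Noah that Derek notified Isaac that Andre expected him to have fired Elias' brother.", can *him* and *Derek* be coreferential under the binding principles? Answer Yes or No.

*Derek* is an R-expression; Principle C requires it to be free (not bound by any c-commanding expression).
— him: subject of the clause headed by 'fired'; the pronoun does not c-command the R-expression — coreference allowed.

Yes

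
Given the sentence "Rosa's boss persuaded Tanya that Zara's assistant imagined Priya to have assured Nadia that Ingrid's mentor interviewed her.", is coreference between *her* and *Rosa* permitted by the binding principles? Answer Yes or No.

Yes

*her* is a pronoun; Principle B requires it to be free in its binding domain — the clause headed by 'interviewed'.
— Rosa: possessor inside the subject DP of the matrix clause; does not c-command the pronoun — Principle B does not apply; allowed.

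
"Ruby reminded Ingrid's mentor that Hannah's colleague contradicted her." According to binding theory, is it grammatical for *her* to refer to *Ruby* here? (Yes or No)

Yes

*Ruby* is an R-expression; Principle C requires it to be free (not bound by any c-commanding expression).
— her: object of the clause headed by 'contradicted'; the pronoun does not c-command the R-expression — coreference allowed.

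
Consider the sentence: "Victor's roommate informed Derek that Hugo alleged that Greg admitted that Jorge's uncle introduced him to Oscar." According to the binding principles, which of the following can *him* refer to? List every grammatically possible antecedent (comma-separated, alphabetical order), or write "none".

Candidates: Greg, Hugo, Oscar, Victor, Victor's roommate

*him* is a pronoun; Principle B requires it to be free in its binding domain — the clause headed by 'introduced'.
— Greg: subject of the clause headed by 'admitted'; c-commands the pronoun but lies outside its binding domain — allowed.
— Hugo: subject of the clause headed by 'alleged'; c-commands the pronoun but lies outside its binding domain — allowed.
— Oscar: second object of the clause headed by 'introduced'; is c-commanded by the pronoun; coreference would bind this R-expression — blocked (Principle C).
— Victor: possessor inside the subject DP of the matrix clause; does not c-command the pronoun — Principle B does not apply; allowed.
— Victor's roommate: subject of the matrix clause; c-commands the pronoun but lies outside its binding domain — allowed.

Greg, Hugo, Victor, Victor's roommate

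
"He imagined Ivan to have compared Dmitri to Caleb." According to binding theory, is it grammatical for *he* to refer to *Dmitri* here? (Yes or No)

*Dmitri* is an R-expression; Principle C requires it to be free (not bound by any c-commanding expression).
— he: subject of the matrix clause; the pronoun c-commands the R-expression — coreference blocked (Principle C).

No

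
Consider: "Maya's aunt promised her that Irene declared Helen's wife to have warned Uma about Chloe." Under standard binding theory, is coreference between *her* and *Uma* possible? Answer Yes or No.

No

*Uma* is an R-expression; Principle C requires it to be free (not bound by any c-commanding expression).
— her: object of the matrix clause; the pronoun c-commands the R-expression — coreference blocked (Principle C).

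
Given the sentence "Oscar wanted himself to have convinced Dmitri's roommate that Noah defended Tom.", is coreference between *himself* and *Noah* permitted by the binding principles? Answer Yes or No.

No

*himself* is a reflexive; Principle A requires it to be bound within its binding domain — the matrix clause.
— Noah: subject of the clause headed by 'defended'; does not c-command the reflexive — cannot bind it (Principle A).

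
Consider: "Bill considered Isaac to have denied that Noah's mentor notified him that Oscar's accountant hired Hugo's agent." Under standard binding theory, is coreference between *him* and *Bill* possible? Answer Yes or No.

Yes

*Bill* is an R-expression; Principle C requires it to be free (not bound by any c-commanding expression).
— him: object of the clause headed by 'notified'; the pronoun does not c-command the R-expression — coreference allowed.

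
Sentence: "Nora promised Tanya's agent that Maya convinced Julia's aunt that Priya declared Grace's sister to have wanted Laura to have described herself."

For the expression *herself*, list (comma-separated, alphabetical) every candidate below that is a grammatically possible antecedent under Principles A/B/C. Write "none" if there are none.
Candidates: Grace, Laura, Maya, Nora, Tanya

*herself* is a reflexive; Principle A requires it to be bound within its binding domain — the clause headed by 'described'.
— Grace: possessor inside the subject DP of the clause headed by 'wanted'; does not c-command the reflexive — cannot bind it (Principle A).
— Laura: subject of the clause headed by 'described'; c-commands the reflexive within its binding domain — allowed (Principle A).
— Maya: subject of the clause headed by 'convinced'; c-commands the reflexive but lies outside its binding domain — cannot bind it (Principle A).
— Nora: subject of the matrix clause; c-commands the reflexive but lies outside its binding domain — cannot bind it (Principle A).
— Tanya: possessor inside the object DP of the matrix clause; does not c-command the reflexive — cannot bind it (Principle A).

Laura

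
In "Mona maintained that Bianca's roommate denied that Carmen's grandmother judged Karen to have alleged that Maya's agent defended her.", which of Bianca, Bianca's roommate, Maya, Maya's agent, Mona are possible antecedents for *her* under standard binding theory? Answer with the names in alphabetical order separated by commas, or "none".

Bianca, Bianca's roommate, Maya, Mona

*her* is a pronoun; Principle B requires it to be free in its binding domain — the clause headed by 'defended'.
— Bianca: possessor inside the subject DP of the clause headed by 'denied'; does not c-command the pronoun — Principle B does not apply; allowed.
— Bianca's roommate: subject of the clause headed by 'denied'; c-commands the pronoun but lies outside its binding domain — allowed.
— Maya: possessor inside the subject DP of the clause headed by 'defended'; does not c-command the pronoun — Principle B does not apply; allowed.
— Maya's agent: subject of the clause headed by 'defended'; c-commands the pronoun within its binding domain — blocked (Principle B).
— Mona: subject of the matrix clause; c-commands the pronoun but lies outside its binding domain — allowed.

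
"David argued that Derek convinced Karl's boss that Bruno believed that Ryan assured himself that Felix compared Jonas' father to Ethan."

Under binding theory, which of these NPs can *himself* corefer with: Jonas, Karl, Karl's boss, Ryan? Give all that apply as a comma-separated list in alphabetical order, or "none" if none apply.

*himself* is a reflexive; Principle A requires it to be bound within its binding domain — the clause headed by 'assured'.
— Jonas: possessor inside the object DP of the clause headed by 'compared'; does not c-command the reflexive — cannot bind it (Principle A).
— Karl: possessor inside the object DP of the clause headed by 'convinced'; does not c-command the reflexive — cannot bind it (Principle A).
— Karl's boss: object of the clause headed by 'convinced'; c-commands the reflexive but lies outside its binding domain — cannot bind it (Principle A).
— Ryan: subject of the clause headed by 'assured'; c-commands the reflexive within its binding domain — allowed (Principle A).

Ryan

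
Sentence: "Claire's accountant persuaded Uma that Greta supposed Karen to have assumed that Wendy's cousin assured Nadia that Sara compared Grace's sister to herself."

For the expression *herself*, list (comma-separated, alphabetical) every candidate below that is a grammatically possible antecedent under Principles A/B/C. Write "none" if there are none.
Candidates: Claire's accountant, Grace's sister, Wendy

Grace's sister

*herself* is a reflexive; Principle A requires it to be bound within its binding domain — the clause headed by 'compared'.
— Claire's accountant: subject of the matrix clause; c-commands the reflexive but lies outside its binding domain — cannot bind it (Principle A).
— Grace's sister: object of the clause headed by 'compared'; c-commands the reflexive within its binding domain — allowed (Principle A).
— Wendy: possessor inside the subject DP of the clause headed by 'assured'; does not c-command the reflexive — cannot bind it (Principle A).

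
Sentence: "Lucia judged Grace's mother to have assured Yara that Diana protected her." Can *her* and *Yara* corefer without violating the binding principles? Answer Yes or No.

Yes

*Yara* is an R-expression; Principle C requires it to be free (not bound by any c-commanding expression).
— her: object of the clause headed by 'protected'; the pronoun does not c-command the R-expression — coreference allowed.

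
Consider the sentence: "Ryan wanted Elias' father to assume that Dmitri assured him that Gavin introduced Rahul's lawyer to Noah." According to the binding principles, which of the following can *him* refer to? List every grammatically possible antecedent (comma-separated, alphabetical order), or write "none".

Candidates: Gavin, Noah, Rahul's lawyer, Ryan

Ryan

*him* is a pronoun; Principle B requires it to be free in its binding domain — the clause headed by 'assured'.
— Gavin: subject of the clause headed by 'introduced'; is c-commanded by the pronoun; coreference would bind this R-expression — blocked (Principle C).
— Noah: second object of the clause headed by 'introduced'; is c-commanded by the pronoun; coreference would bind this R-expression — blocked (Principle C).
— Rahul's lawyer: object of the clause headed by 'introduced'; is c-commanded by the pronoun; coreference would bind this R-expression — blocked (Principle C).
— Ryan: subject of the matrix clause; c-commands the pronoun but lies outside its binding domain — allowed.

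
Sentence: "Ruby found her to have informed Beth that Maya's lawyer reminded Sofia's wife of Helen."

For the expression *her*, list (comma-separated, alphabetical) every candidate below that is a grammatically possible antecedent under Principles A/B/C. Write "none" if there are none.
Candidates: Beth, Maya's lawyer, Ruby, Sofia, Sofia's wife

*her* is a pronoun; Principle B requires it to be free in its binding domain — the matrix clause.
— Beth: object of the clause headed by 'informed'; is c-commanded by the pronoun; coreference would bind this R-expression — blocked (Principle C).
— Maya's lawyer: subject of the clause headed by 'reminded'; is c-commanded by the pronoun; coreference would bind this R-expression — blocked (Principle C).
— Ruby: subject of the matrix clause; c-commands the pronoun within its binding domain — blocked (Principle B).
— Sofia: possessor inside the object DP of the clause headed by 'reminded'; is c-commanded by the pronoun; coreference would bind this R-expression — blocked (Principle C).
— Sofia's wife: object of the clause headed by 'reminded'; is c-commanded by the pronoun; coreference would bind this R-expression — blocked (Principle C).

none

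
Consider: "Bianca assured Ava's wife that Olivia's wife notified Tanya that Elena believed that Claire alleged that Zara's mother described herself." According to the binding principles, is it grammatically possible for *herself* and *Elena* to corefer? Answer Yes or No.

*herself* is a reflexive; Principle A requires it to be bound within its binding domain — the clause headed by 'described'.
— Elena: subject of the clause headed by 'believed'; c-commands the reflexive but lies outside its binding domain — cannot bind it (Principle A).

No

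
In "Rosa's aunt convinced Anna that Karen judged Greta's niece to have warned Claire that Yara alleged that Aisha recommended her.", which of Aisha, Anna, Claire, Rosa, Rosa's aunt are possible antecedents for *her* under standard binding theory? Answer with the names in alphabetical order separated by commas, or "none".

*her* is a pronoun; Principle B requires it to be free in its binding domain — the clause headed by 'recommended'.
— Aisha: subject of the clause headed by 'recommended'; c-commands the pronoun within its binding domain — blocked (Principle B).
— Anna: object of the matrix clause; c-commands the pronoun but lies outside its binding domain — allowed.
— Claire: object of the clause headed by 'warned'; c-commands the pronoun but lies outside its binding domain — allowed.
— Rosa: possessor inside the subject DP of the matrix clause; does not c-command the pronoun — Principle B does not apply; allowed.
— Rosa's aunt: subject of the matrix clause; c-commands the pronoun but lies outside its binding domain — allowed.

Anna, Claire, Rosa, Rosa's aunt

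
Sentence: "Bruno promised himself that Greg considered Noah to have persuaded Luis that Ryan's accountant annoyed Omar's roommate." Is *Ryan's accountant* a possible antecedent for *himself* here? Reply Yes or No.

*himself* is a reflexive; Principle A requires it to be bound within its binding domain — the matrix clause.
— Ryan's accountant: subject of the clause headed by 'annoyed'; does not c-command the reflexive — cannot bind it (Principle A).

No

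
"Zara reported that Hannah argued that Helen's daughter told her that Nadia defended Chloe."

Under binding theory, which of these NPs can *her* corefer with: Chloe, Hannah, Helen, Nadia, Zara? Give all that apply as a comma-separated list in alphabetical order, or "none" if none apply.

*her* is a pronoun; Principle B requires it to be free in its binding domain — the clause headed by 'told'.
— Chloe: object of the clause headed by 'defended'; is c-commanded by the pronoun; coreference would bind this R-expression — blocked (Principle C).
— Hannah: subject of the clause headed by 'argued'; c-commands the pronoun but lies outside its binding domain — allowed.
— Helen: possessor inside the subject DP of the clause headed by 'told'; does not c-command the pronoun — Principle B does not apply; allowed.
— Nadia: subject of the clause headed by 'defended'; is c-commanded by the pronoun; coreference would bind this R-expression — blocked (Principle C).
— Zara: subject of the matrix clause; c-commands the pronoun but lies outside its binding domain — allowed.

Hannah, Helen, Zara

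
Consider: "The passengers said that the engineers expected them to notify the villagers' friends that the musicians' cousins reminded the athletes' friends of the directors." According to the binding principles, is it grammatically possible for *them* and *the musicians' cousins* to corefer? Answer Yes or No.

*them* is a pronoun; Principle B requires it to be free in its binding domain — the clause headed by 'expected'.
— the musicians' cousins: subject of the clause headed by 'reminded'; is c-commanded by the pronoun; coreference would bind this R-expression — blocked (Principle C).

No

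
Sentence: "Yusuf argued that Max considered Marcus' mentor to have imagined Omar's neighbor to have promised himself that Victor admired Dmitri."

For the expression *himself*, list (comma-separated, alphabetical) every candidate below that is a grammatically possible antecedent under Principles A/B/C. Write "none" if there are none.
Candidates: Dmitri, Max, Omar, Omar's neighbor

*himself* is a reflexive; Principle A requires it to be bound within its binding domain — the clause headed by 'promised'.
— Dmitri: object of the clause headed by 'admired'; does not c-command the reflexive — cannot bind it (Principle A).
— Max: subject of the clause headed by 'considered'; c-commands the reflexive but lies outside its binding domain — cannot bind it (Principle A).
— Omar: possessor inside the subject DP of the clause headed by 'promised'; does not c-command the reflexive — cannot bind it (Principle A).
— Omar's neighbor: subject of the clause headed by 'promised'; c-commands the reflexive within its binding domain — allowed (Principle A).

Omar's neighbor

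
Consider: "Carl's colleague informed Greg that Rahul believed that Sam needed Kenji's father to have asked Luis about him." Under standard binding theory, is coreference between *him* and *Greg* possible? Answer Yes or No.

Yes

*Greg* is an R-expression; Principle C requires it to be free (not bound by any c-commanding expression).
— him: second object of the clause headed by 'asked'; the pronoun does not c-command the R-expression — coreference allowed.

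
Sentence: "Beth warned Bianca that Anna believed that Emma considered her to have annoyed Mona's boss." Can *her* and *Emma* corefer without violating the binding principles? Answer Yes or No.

*Emma* is an R-expression; Principle C requires it to be free (not bound by any c-commanding expression).
— her: subject of the clause headed by 'annoyed'; the R-expression locally c-commands the pronoun — coreference blocked (Principle B on the pronoun).

No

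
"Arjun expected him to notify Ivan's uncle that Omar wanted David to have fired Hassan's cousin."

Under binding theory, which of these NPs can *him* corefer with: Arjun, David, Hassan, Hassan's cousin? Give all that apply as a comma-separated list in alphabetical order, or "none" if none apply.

none

*him* is a pronoun; Principle B requires it to be free in its binding domain — the matrix clause.
— Arjun: subject of the matrix clause; c-commands the pronoun within its binding domain — blocked (Principle B).
— David: subject of the clause headed by 'fired'; is c-commanded by the pronoun; coreference would bind this R-expression — blocked (Principle C).
— Hassan: possessor inside the object DP of the clause headed by 'fired'; is c-commanded by the pronoun; coreference would bind this R-expression — blocked (Principle C).
— Hassan's cousin: object of the clause headed by 'fired'; is c-commanded by the pronoun; coreference would bind this R-expression — blocked (Principle C).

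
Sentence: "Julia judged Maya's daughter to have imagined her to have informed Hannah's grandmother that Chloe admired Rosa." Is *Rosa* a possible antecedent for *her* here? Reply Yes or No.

No

*her* is a pronoun; Principle B requires it to be free in its binding domain — the clause headed by 'imagined'.
— Rosa: object of the clause headed by 'admired'; is c-commanded by the pronoun; coreference would bind this R-expression — blocked (Principle C).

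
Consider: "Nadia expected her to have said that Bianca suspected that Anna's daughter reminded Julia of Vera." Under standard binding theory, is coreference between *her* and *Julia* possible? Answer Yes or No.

No

*Julia* is an R-expression; Principle C requires it to be free (not bound by any c-commanding expression).
— her: subject of the clause headed by 'said'; the pronoun c-commands the R-expression — coreference blocked (Principle C).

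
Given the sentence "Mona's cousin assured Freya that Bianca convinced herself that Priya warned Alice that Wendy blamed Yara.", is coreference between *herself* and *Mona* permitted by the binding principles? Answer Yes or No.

No

*herself* is a reflexive; Principle A requires it to be bound within its binding domain — the clause headed by 'convinced'.
— Mona: possessor inside the subject DP of the matrix clause; does not c-command the reflexive — cannot bind it (Principle A).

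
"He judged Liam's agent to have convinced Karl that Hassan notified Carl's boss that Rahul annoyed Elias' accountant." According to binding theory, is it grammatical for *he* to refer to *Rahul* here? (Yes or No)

*Rahul* is an R-expression; Principle C requires it to be free (not bound by any c-commanding expression).
— he: subject of the matrix clause; the pronoun c-commands the R-expression — coreference blocked (Principle C).

No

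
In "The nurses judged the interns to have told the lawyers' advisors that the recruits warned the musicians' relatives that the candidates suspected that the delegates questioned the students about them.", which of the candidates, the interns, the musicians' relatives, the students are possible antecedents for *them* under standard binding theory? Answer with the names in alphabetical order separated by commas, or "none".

the candidates, the interns, the musicians' relatives

*them* is a pronoun; Principle B requires it to be free in its binding domain — the clause headed by 'questioned'.
— the candidates: subject of the clause headed by 'suspected'; c-commands the pronoun but lies outside its binding domain — allowed.
— the interns: subject of the clause headed by 'told'; c-commands the pronoun but lies outside its binding domain — allowed.
— the musicians' relatives: object of the clause headed by 'warned'; c-commands the pronoun but lies outside its binding domain — allowed.
— the students: object of the clause headed by 'questioned'; c-commands the pronoun within its binding domain — blocked (Principle B).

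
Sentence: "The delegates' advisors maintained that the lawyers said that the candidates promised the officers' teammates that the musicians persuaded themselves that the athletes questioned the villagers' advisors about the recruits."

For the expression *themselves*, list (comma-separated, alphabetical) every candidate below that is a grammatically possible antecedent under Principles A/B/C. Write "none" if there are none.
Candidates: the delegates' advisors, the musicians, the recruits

*themselves* is a reflexive; Principle A requires it to be bound within its binding domain — the clause headed by 'persuaded'.
— the delegates' advisors: subject of the matrix clause; c-commands the reflexive but lies outside its binding domain — cannot bind it (Principle A).
— the musicians: subject of the clause headed by 'persuaded'; c-commands the reflexive within its binding domain — allowed (Principle A).
— the recruits: second object of the clause headed by 'questioned'; does not c-command the reflexive — cannot bind it (Principle A).

the musicians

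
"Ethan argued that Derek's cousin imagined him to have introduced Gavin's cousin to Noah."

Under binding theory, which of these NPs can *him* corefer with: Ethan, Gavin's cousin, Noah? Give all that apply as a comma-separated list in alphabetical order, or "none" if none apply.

Ethan

*him* is a pronoun; Principle B requires it to be free in its binding domain — the clause headed by 'imagined'.
— Ethan: subject of the matrix clause; c-commands the pronoun but lies outside its binding domain — allowed.
— Gavin's cousin: object of the clause headed by 'introduced'; is c-commanded by the pronoun; coreference would bind this R-expression — blocked (Principle C).
— Noah: second object of the clause headed by 'introduced'; is c-commanded by the pronoun; coreference would bind this R-expression — blocked (Principle C).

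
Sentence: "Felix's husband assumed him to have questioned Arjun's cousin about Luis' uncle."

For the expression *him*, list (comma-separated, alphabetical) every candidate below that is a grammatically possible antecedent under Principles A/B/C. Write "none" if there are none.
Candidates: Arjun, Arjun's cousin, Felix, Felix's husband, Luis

*him* is a pronoun; Principle B requires it to be free in its binding domain — the matrix clause.
— Arjun: possessor inside the object DP of the clause headed by 'questioned'; is c-commanded by the pronoun; coreference would bind this R-expression — blocked (Principle C).
— Arjun's cousin: object of the clause headed by 'questioned'; is c-commanded by the pronoun; coreference would bind this R-expression — blocked (Principle C).
— Felix: possessor inside the subject DP of the matrix clause; does not c-command the pronoun — Principle B does not apply; allowed.
— Felix's husband: subject of the matrix clause; c-commands the pronoun within its binding domain — blocked (Principle B).
— Luis: possessor inside the second object DP of the clause headed by 'questioned'; is c-commanded by the pronoun; coreference would bind this R-expression — blocked (Principle C).

Felix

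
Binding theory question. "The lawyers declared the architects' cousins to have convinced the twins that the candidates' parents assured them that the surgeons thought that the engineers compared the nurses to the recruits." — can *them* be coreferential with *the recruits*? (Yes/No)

*them* is a pronoun; Principle B requires it to be free in its binding domain — the clause headed by 'assured'.
— the recruits: second object of the clause headed by 'compared'; is c-commanded by the pronoun; coreference would bind this R-expression — blocked (Principle C).

No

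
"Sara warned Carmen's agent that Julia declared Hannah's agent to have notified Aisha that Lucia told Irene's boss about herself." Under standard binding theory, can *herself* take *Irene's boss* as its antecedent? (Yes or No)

Yes

*herself* is a reflexive; Principle A requires it to be bound within its binding domain — the clause headed by 'told'.
— Irene's boss: object of the clause headed by 'told'; c-commands the reflexive within its binding domain — allowed (Principle A).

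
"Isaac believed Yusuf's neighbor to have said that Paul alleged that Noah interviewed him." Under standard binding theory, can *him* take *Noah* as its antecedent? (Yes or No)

No

*him* is a pronoun; Principle B requires it to be free in its binding domain — the clause headed by 'interviewed'.
— Noah: subject of the clause headed by 'interviewed'; c-commands the pronoun within its binding domain — blocked (Principle B).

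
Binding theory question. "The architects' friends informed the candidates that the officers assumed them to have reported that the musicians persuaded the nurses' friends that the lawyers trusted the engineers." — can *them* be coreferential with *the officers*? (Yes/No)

No

*them* is a pronoun; Principle B requires it to be free in its binding domain — the clause headed by 'assumed'.
— the officers: subject of the clause headed by 'assumed'; c-commands the pronoun within its binding domain — blocked (Principle B).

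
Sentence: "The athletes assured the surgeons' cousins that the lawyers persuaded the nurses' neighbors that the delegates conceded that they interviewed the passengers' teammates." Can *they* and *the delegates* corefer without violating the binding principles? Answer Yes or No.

Yes

*the delegates* is an R-expression; Principle C requires it to be free (not bound by any c-commanding expression).
— they: subject of the clause headed by 'interviewed'; the pronoun does not c-command the R-expression — coreference allowed.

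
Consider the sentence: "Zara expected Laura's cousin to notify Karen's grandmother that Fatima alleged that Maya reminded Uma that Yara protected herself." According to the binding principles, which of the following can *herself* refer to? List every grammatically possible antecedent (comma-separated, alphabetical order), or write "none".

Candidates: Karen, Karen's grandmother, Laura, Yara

Yara

*herself* is a reflexive; Principle A requires it to be bound within its binding domain — the clause headed by 'protected'.
— Karen: possessor inside the object DP of the clause headed by 'notify'; does not c-command the reflexive — cannot bind it (Principle A).
— Karen's grandmother: object of the clause headed by 'notify'; c-commands the reflexive but lies outside its binding domain — cannot bind it (Principle A).
— Laura: possessor inside the subject DP of the clause headed by 'notify'; does not c-command the reflexive — cannot bind it (Principle A).
— Yara: subject of the clause headed by 'protected'; c-commands the reflexive within its binding domain — allowed (Principle A).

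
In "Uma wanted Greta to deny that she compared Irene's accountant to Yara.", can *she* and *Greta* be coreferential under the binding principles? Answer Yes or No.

*Greta* is an R-expression; Principle C requires it to be free (not bound by any c-commanding expression).
— she: subject of the clause headed by 'compared'; the pronoun does not c-command the R-expression — coreference allowed.

Yes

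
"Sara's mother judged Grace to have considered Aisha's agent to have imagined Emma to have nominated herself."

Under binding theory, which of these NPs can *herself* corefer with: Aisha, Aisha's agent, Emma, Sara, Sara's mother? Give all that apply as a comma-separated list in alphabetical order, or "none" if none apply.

Emma

*herself* is a reflexive; Principle A requires it to be bound within its binding domain — the clause headed by 'nominated'.
— Aisha: possessor inside the subject DP of the clause headed by 'imagined'; does not c-command the reflexive — cannot bind it (Principle A).
— Aisha's agent: subject of the clause headed by 'imagined'; c-commands the reflexive but lies outside its binding domain — cannot bind it (Principle A).
— Emma: subject of the clause headed by 'nominated'; c-commands the reflexive within its binding domain — allowed (Principle A).
— Sara: possessor inside the subject DP of the matrix clause; does not c-command the reflexive — cannot bind it (Principle A).
— Sara's mother: subject of the matrix clause; c-commands the reflexive but lies outside its binding domain — cannot bind it (Principle A).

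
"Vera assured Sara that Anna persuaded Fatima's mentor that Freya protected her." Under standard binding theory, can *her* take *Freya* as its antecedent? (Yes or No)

No

*her* is a pronoun; Principle B requires it to be free in its binding domain — the clause headed by 'protected'.
— Freya: subject of the clause headed by 'protected'; c-commands the pronoun within its binding domain — blocked (Principle B).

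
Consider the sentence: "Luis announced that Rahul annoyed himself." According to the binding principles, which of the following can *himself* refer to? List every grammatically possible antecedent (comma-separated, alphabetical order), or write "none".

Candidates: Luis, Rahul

Rahul

*himself* is a reflexive; Principle A requires it to be bound within its binding domain — the clause headed by 'annoyed'.
— Luis: subject of the matrix clause; c-commands the reflexive but lies outside its binding domain — cannot bind it (Principle A).
— Rahul: subject of the clause headed by 'annoyed'; c-commands the reflexive within its binding domain — allowed (Principle A).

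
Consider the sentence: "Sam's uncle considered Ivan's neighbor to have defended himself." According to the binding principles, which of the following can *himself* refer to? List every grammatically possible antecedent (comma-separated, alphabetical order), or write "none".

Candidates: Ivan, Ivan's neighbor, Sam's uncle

Ivan's neighbor

*himself* is a reflexive; Principle A requires it to be bound within its binding domain — the clause headed by 'defended'.
— Ivan: possessor inside the subject DP of the clause headed by 'defended'; does not c-command the reflexive — cannot bind it (Principle A).
— Ivan's neighbor: subject of the clause headed by 'defended'; c-commands the reflexive within its binding domain — allowed (Principle A).
— Sam's uncle: subject of the matrix clause; c-commands the reflexive but lies outside its binding domain — cannot bind it (Principle A).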